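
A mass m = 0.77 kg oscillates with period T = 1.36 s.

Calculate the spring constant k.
T = 2π√(m/k) → k = m(2π/T)² = 0.77×(2π/1.36)² = 16.44 N/m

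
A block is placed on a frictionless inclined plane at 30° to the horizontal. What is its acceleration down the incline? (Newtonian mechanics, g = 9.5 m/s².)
a = g sin(θ) = 9.5 × sin(30°) = 9.5 × 0.5 = 4.75 m/s²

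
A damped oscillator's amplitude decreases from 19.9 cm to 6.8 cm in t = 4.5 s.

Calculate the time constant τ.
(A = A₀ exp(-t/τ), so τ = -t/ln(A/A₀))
A/A₀ = 6.8/19.9 = 0.3417; ln(A/A₀) = -1.074
τ = −t/ln(A/A₀) = −4.5/-1.074 = 4.191 s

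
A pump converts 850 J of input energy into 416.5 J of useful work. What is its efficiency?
η = W_out/W_in = 416.5/850 = 0.49 = 49.0%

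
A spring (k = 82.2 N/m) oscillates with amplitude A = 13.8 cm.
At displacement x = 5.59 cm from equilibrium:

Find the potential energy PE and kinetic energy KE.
E_total = ½kA² = ½×82.2×(0.138)² = 0.7827 J
PE = ½kx² = ½×82.2×(0.0559)² = 0.1284 J
KE = E_total − PE = 0.6543 J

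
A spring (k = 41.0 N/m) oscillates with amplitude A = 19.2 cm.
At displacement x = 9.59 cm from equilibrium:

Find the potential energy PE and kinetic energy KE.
E_total = ½kA² = ½×41.0×(0.192)² = 0.7557 J
PE = ½kx² = ½×41.0×(0.0959)² = 0.1885 J
KE = E_total − PE = 0.5672 J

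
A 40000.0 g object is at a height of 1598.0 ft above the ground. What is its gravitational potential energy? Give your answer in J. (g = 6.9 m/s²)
PE = mgh = 40 kg × 6.9 m/s² × 487.1 m = 1.344e+05 J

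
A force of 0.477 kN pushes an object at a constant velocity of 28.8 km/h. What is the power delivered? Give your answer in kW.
P = Fv = 477 N × 8 m/s = 3816 W = 3.816 kW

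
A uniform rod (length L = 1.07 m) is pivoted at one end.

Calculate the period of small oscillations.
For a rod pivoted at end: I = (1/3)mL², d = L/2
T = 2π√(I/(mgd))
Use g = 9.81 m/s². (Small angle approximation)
I/m = (1/3)L² = 0.3816 m²; d = L/2 = 0.535 m
T = 2π√(I/(mgd)) = 2π√(0.3816/(9.81×0.535)) = 1.694 s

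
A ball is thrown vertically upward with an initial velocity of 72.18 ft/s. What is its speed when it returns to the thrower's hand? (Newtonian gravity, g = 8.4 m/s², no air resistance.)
By conservation of energy, the ball returns at the same speed = 72.18 ft/s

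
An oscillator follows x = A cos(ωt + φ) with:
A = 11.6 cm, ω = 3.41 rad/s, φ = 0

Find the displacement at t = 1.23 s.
x = A cos(ωt + φ) = 11.6×cos(3.41×1.23 + 0) = -5.745 cm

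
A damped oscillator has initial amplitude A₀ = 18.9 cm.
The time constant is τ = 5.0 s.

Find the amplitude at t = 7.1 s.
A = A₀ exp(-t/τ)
A = A₀ exp(−t/τ) = 18.9×exp(−7.1/5.0) = 4.568 cm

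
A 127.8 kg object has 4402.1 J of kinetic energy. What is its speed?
KE = ½mv² → v = √(2KE/m) = √(2×4402.1/127.8) = 8.3 m/s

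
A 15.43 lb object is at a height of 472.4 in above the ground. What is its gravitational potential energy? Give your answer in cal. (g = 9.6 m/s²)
PE = mgh = 6.999 kg × 9.6 m/s² × 12 m = 806.2 J = 192.7 cal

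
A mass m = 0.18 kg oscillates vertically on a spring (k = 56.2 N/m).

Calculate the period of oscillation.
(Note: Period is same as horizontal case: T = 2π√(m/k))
T = 2π√(m/k) = 2π√(0.18/56.2) = 0.3556 s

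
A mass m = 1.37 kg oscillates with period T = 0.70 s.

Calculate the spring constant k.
T = 2π√(m/k) → k = m(2π/T)² = 1.37×(2π/0.7)² = 110.4 N/m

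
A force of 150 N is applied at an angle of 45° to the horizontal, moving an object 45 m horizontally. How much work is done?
W = Fd cosθ = 150×45×cos(45°) = 4773.0 J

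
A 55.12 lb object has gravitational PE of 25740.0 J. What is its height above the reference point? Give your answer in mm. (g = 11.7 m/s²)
PE = mgh → h = PE/(mg) = 2.574e+04 J / (25 kg × 11.7 m/s²) = 87.99 m = 87990.0 mm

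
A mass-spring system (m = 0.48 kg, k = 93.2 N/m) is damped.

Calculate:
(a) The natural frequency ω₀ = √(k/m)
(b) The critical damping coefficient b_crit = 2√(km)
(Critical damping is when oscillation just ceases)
ω₀ = √(k/m) = √(93.2/0.48) = 13.93 rad/s
b_crit = 2√(km) = 2√(93.2×0.48) = 13.38 kg/s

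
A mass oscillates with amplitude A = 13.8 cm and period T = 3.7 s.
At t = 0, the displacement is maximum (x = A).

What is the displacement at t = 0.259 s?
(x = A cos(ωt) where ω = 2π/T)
ω = 2π/T = 2π/3.7 = 1.698 rad/s
x = A cos(ωt) = 13.8×cos(1.698×0.259) = 12.49 cm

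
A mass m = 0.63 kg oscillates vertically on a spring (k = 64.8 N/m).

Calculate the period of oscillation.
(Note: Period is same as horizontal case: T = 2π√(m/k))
T = 2π√(m/k) = 2π√(0.63/64.8) = 0.6195 s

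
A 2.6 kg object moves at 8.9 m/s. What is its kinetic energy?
KE = ½mv² = ½×2.6×8.9² = 102.973 J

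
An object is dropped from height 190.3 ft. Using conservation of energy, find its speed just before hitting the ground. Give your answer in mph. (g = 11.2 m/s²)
mgh = ½mv² → v = √(2gh) = √(2×11.2×58) = 36.05 m/s = 80.63 mph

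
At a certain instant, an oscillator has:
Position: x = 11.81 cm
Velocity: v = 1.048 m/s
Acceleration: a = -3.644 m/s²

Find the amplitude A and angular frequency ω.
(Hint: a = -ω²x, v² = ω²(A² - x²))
a = −ω²x → ω = √(|a|/x) = √(3.644/0.1181) = 5.555 rad/s
v² = ω²(A² − x²) → A = √(x² + v²/ω²) = √(0.1181² + 1.048²/5.555²) = 0.2226 m = 22.26 cm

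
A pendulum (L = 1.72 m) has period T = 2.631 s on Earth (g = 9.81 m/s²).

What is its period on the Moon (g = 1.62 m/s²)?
T = 2π√(L/g), so T_moon/T_earth = √(g_earth/g_moon)
T_moon = 2π√(1.72/1.62) = 6.474 s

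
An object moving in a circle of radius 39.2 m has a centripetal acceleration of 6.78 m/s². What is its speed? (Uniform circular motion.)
v = √(a_c × r) = √(6.78 × 39.2) = 16.3 m/s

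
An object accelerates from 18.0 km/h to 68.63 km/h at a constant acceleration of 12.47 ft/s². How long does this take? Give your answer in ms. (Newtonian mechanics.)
t = (v - v₀)/a (with unit conversion) = 3700.0 ms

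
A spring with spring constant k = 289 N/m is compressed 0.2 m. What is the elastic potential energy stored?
PE = ½kx² = ½×289×0.2² = 5.78 J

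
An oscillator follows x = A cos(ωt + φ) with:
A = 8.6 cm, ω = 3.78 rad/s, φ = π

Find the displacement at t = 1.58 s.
x = A cos(ωt + φ) = 8.6×cos(3.78×1.58 + π) = -8.188 cm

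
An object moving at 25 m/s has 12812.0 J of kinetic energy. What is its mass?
KE = ½mv² → m = 2KE/v² = 2×12812.0/25² = 41.0 kg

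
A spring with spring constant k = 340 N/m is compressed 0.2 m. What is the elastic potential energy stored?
PE = ½kx² = ½×340×0.2² = 6.8 J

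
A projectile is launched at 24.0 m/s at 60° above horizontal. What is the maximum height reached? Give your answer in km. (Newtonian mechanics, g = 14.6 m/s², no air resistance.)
H = v₀²sin²(θ)/(2g) (with unit conversion) = 0.01479 km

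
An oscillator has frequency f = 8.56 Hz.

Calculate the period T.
T = 1/f = 1/8.56 = 0.1168 s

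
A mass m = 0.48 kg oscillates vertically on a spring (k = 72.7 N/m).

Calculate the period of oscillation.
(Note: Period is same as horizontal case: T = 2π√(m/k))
T = 2π√(m/k) = 2π√(0.48/72.7) = 0.5105 s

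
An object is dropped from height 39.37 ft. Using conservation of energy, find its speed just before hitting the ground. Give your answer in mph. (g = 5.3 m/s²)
mgh = ½mv² → v = √(2gh) = √(2×5.3×12) = 11.28 m/s = 25.23 mph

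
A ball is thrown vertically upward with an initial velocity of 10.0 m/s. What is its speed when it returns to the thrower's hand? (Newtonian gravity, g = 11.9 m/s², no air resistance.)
By conservation of energy, the ball returns at the same speed = 10.0 m/s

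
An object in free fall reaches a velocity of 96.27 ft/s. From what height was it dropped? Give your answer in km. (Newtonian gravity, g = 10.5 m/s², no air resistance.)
h = v²/(2g) (with unit conversion) = 0.041 km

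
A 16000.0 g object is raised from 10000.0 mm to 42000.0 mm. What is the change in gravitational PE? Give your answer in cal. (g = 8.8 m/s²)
ΔPE = mg(h₂ − h₁) = 16 kg × 8.8 m/s² × (42 − 10) m = 4506 J = 1077.0 cal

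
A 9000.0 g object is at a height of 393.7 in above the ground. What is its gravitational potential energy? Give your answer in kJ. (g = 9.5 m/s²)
PE = mgh = 9 kg × 9.5 m/s² × 10 m = 855 J = 0.855 kJ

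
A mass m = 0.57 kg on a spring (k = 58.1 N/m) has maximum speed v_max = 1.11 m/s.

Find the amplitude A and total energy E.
½mv²_max = ½kA² → A = v_max√(m/k) = 1.11×√(0.57/58.1) = 0.1099 m = 10.99 cm
E = ½mv²_max = ½×0.57×1.11² = 0.3511 J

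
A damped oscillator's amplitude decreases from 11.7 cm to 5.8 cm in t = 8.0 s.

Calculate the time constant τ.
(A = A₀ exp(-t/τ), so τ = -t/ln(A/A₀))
A/A₀ = 5.8/11.7 = 0.4957; ln(A/A₀) = -0.7017
τ = −t/ln(A/A₀) = −8.0/-0.7017 = 11.4 s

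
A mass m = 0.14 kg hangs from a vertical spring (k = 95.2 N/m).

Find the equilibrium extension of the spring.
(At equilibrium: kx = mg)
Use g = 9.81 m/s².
x_eq = mg/k = 0.14×9.81/95.2 = 0.01443 m = 1.443 cm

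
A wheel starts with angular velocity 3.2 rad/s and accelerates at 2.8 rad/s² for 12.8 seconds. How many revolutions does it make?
θ = ω₀t + ½αt² = 3.2×12.8 + ½×2.8×12.8² = 270.34 rad
Revolutions = θ/(2π) = 270.34/(2π) = 43.03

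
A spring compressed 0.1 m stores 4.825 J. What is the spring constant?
PE = ½kx² → k = 2PE/x² = 2×4.825/0.1² = 965.0 N/m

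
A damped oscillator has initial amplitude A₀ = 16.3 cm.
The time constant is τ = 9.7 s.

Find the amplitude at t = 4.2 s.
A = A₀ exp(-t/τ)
A = A₀ exp(−t/τ) = 16.3×exp(−4.2/9.7) = 10.57 cm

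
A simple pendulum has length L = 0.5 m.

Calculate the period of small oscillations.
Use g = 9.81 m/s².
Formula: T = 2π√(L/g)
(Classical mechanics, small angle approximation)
T = 2π√(L/g) = 2π√(0.5/9.81) = 1.419 s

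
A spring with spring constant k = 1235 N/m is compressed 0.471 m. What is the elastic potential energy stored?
PE = ½kx² = ½×1235×0.471² = 137.0 J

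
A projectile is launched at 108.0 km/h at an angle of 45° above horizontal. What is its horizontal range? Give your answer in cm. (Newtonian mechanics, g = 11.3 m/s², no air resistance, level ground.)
R = v₀² sin(2θ) / g (with unit conversion) = 7965.0 cm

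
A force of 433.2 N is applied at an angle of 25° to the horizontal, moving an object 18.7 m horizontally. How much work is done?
W = Fd cosθ = 433.2×18.7×cos(25°) = 7341.9 J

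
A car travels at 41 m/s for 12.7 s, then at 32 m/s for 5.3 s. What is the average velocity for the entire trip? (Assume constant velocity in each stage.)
d₁ = v₁t₁ = 41 × 12.7 = 520.7 m
d₂ = v₂t₂ = 32 × 5.3 = 169.6 m
d_total = 690.3 m, t_total = 18 s
v_avg = d_total/t_total = 690.3/18 = 38.35 m/s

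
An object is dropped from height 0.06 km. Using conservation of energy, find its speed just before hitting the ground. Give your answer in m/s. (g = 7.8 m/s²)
mgh = ½mv² → v = √(2gh) = √(2×7.8×60) = 30.59 m/s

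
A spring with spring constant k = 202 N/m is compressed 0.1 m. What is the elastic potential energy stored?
PE = ½kx² = ½×202×0.1² = 1.01 J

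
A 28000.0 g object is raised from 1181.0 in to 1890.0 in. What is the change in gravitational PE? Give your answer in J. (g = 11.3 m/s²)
ΔPE = mg(h₂ − h₁) = 28 kg × 11.3 m/s² × (48.01 − 30) m = 5698 J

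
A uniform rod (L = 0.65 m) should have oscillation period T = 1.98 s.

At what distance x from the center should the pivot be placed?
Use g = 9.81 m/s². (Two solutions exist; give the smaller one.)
T = 2π√((L²/12 + x²)/(gx)). Let c = T²g/(4π²) = 0.9742.
x² − cx + L²/12 = 0 → x = (c − √(c² − L²/3))/2 = 0.03759 m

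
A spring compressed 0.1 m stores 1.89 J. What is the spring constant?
PE = ½kx² → k = 2PE/x² = 2×1.89/0.1² = 378.0 N/m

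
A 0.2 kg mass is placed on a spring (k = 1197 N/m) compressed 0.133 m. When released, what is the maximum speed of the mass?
½kx² = ½mv² → v = x√(k/m) = 0.133×√(1197/0.2) = 10.29 m/s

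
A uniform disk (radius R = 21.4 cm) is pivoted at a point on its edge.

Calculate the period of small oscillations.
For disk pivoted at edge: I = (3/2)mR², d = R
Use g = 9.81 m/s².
I/m = (3/2)R² = 0.06869 m²; d = R = 0.214 m
T = 2π√((3/2)R²/(gR)) = 2π√(3R/(2g)) = 1.137 s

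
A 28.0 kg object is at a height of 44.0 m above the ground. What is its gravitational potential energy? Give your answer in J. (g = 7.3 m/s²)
PE = mgh = 28 kg × 7.3 m/s² × 44 m = 8994 J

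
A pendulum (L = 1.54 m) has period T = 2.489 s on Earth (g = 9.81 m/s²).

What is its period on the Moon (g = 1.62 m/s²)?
T = 2π√(L/g), so T_moon/T_earth = √(g_earth/g_moon)
T_moon = 2π√(1.54/1.62) = 6.126 s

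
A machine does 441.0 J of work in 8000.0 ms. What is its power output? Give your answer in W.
P = W/t = 441 J / 8 s = 55.12 W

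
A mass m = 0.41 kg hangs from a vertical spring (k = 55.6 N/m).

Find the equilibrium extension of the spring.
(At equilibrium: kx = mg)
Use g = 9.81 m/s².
x_eq = mg/k = 0.41×9.81/55.6 = 0.07234 m = 7.234 cm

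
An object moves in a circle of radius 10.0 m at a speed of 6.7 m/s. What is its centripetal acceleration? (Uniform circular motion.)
a_c = v²/r = 6.7²/10.0 = 44.89/10.0 = 4.49 m/s²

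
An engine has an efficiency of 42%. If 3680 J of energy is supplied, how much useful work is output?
W_out = η × W_in = 0.42 × 3680 = 1545.6 J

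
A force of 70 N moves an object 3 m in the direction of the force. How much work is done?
W = Fd = 70×3 = 210.0 J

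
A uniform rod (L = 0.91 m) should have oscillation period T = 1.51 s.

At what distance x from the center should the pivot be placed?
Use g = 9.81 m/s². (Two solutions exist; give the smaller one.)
T = 2π√((L²/12 + x²)/(gx)). Let c = T²g/(4π²) = 0.5666.
x² − cx + L²/12 = 0 → x = (c − √(c² − L²/3))/2 = 0.1772 m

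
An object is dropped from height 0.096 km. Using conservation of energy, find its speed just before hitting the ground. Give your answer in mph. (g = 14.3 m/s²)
mgh = ½mv² → v = √(2gh) = √(2×14.3×96) = 52.4 m/s = 117.2 mph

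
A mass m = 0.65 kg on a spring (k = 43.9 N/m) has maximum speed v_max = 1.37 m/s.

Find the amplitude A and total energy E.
½mv²_max = ½kA² → A = v_max√(m/k) = 1.37×√(0.65/43.9) = 0.1667 m = 16.67 cm
E = ½mv²_max = ½×0.65×1.37² = 0.61 J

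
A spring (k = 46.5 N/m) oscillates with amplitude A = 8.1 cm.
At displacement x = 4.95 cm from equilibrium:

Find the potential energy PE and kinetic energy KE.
E_total = ½kA² = ½×46.5×(0.081)² = 0.1525 J
PE = ½kx² = ½×46.5×(0.0495)² = 0.05697 J
KE = E_total − PE = 0.09557 J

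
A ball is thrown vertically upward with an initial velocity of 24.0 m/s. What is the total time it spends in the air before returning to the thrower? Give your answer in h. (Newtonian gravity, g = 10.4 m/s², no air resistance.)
t_total = 2v₀/g (with unit conversion) = 0.001282 h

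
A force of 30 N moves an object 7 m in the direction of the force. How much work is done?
W = Fd = 30×7 = 210.0 J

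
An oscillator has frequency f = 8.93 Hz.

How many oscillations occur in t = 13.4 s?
n = f×t = 8.93×13.4 = 119.7 oscillations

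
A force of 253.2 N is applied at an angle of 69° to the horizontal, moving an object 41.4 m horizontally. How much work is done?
W = Fd cosθ = 253.2×41.4×cos(69°) = 3756.6 J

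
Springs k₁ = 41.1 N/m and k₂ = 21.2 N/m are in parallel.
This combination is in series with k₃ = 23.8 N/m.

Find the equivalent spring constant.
k₁₂ = k₁ + k₂ = 62.3 N/m (parallel)
1/k_eq = 1/k₁₂ + 1/k₃ → k_eq = 17.22 N/m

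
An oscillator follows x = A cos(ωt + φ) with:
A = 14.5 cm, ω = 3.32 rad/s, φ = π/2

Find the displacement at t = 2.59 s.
x = A cos(ωt + φ) = 14.5×cos(3.32×2.59 + π/2) = -10.66 cm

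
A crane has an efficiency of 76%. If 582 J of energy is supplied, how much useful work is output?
W_out = η × W_in = 0.76 × 582 = 442.32 J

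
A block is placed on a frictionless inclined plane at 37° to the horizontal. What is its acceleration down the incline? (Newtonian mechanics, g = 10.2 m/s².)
a = g sin(θ) = 10.2 × sin(37°) = 10.2 × 0.6018 = 6.14 m/s²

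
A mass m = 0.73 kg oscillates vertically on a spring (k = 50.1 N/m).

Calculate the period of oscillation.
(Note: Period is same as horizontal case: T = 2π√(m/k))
T = 2π√(m/k) = 2π√(0.73/50.1) = 0.7584 s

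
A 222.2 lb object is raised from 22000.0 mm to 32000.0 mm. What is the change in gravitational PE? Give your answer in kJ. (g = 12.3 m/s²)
ΔPE = mg(h₂ − h₁) = 100.8 kg × 12.3 m/s² × (32 − 22) m = 1.24e+04 J = 12.4 kJ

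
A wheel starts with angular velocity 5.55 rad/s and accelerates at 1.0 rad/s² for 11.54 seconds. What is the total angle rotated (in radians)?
θ = ω₀t + ½αt² = 5.55×11.54 + ½×1.0×11.54² = 130.63 rad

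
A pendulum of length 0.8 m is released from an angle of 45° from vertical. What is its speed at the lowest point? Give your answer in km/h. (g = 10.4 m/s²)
h = L(1 − cosθ) = 0.8×(1 − cos45°) = 0.2343 m
v = √(2gh) = √(2×10.4×0.2343) = 2.208 m/s = 7.948 km/h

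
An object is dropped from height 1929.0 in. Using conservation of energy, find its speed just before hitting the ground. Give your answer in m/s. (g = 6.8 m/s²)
mgh = ½mv² → v = √(2gh) = √(2×6.8×49) = 25.81 m/s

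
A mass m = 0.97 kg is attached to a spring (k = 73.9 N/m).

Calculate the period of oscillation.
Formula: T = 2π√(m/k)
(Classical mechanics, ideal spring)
T = 2π√(m/k) = 2π√(0.97/73.9) = 0.7199 s; f = 1/T = 1.389 Hz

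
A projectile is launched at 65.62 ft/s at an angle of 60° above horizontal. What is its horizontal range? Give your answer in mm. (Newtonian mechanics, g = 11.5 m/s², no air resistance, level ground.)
R = v₀² sin(2θ) / g (with unit conversion) = 30130.0 mm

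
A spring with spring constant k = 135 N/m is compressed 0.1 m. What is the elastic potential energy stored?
PE = ½kx² = ½×135×0.1² = 0.675 J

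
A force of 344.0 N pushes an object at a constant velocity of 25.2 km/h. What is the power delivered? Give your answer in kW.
P = Fv = 344 N × 7 m/s = 2408 W = 2.408 kW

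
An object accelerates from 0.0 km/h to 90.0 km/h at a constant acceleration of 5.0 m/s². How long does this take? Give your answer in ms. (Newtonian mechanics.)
t = (v - v₀)/a (with unit conversion) = 5000.0 ms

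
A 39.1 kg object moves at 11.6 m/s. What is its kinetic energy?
KE = ½mv² = ½×39.1×11.6² = 2630.648 J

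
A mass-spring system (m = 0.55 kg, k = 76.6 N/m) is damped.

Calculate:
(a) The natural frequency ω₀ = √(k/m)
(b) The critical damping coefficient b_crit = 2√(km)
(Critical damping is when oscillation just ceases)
ω₀ = √(k/m) = √(76.6/0.55) = 11.8 rad/s
b_crit = 2√(km) = 2√(76.6×0.55) = 12.98 kg/s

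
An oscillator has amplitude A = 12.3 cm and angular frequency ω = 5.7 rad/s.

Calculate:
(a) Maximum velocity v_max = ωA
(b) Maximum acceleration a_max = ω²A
v_max = ωA = 5.7×0.123 = 0.7011 m/s
a_max = ω²A = 5.7²×0.123 = 3.996 m/s²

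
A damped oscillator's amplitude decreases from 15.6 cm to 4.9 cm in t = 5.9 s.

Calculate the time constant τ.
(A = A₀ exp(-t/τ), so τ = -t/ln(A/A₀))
A/A₀ = 4.9/15.6 = 0.3141; ln(A/A₀) = -1.158
τ = −t/ln(A/A₀) = −5.9/-1.158 = 5.095 s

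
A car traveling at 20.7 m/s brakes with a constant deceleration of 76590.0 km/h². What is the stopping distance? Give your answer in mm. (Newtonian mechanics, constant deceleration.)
d = v₀² / (2a) (with unit conversion) = 36250.0 mm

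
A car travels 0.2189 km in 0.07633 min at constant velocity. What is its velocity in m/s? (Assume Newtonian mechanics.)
v = d/t (with unit conversion) = 47.8 m/s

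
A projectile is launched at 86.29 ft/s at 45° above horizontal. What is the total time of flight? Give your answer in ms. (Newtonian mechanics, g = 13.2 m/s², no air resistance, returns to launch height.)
T = 2v₀sin(θ)/g (with unit conversion) = 2818.0 ms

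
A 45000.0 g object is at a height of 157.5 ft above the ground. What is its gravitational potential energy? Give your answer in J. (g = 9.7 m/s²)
PE = mgh = 45 kg × 9.7 m/s² × 48.01 m = 2.095e+04 J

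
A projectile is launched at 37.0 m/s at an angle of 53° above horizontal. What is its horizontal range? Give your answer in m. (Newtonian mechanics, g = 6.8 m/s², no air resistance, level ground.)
R = v₀² sin(2θ) / g = 193.5 m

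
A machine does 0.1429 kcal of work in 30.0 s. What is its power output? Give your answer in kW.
P = W/t = 597.9 J / 30 s = 19.93 W = 0.01993 kW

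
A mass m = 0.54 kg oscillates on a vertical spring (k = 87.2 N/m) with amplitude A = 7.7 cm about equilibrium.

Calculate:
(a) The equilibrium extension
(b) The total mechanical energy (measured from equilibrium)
x_eq = mg/k = 0.54×9.81/87.2 = 0.06075 m = 6.075 cm
E = ½kA² = ½×87.2×(0.077)² = 0.2585 J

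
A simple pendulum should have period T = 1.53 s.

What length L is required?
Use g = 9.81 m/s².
T = 2π√(L/g) → L = g(T/2π)² = 9.81×(1.53/2π)² = 0.5817 m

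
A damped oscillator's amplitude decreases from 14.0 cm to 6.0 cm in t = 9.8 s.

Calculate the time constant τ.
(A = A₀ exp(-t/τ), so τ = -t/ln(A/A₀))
A/A₀ = 6.0/14.0 = 0.4286; ln(A/A₀) = -0.8473
τ = −t/ln(A/A₀) = −9.8/-0.8473 = 11.57 s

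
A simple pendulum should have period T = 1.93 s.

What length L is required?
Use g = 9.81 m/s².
T = 2π√(L/g) → L = g(T/2π)² = 9.81×(1.93/2π)² = 0.9256 m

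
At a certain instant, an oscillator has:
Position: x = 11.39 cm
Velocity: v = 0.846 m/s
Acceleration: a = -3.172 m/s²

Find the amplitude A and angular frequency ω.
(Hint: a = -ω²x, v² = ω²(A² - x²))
a = −ω²x → ω = √(|a|/x) = √(3.172/0.1139) = 5.277 rad/s
v² = ω²(A² − x²) → A = √(x² + v²/ω²) = √(0.1139² + 0.846²/5.277²) = 0.1967 m = 19.67 cm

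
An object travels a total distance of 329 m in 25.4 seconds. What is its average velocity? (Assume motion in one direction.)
v_avg = Δd / Δt = 329 / 25.4 = 12.95 m/s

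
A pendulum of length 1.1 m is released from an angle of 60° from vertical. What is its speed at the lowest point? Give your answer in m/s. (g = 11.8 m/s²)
h = L(1 − cosθ) = 1.1×(1 − cos60°) = 0.55 m
v = √(2gh) = √(2×11.8×0.55) = 3.603 m/s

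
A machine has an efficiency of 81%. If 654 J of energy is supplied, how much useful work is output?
W_out = η × W_in = 0.81 × 654 = 529.74 J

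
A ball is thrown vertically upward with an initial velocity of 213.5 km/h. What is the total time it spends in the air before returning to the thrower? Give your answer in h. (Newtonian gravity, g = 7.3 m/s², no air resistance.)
t_total = 2v₀/g (with unit conversion) = 0.004513 h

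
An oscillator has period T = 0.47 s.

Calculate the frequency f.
f = 1/T = 1/0.47 = 2.128 Hz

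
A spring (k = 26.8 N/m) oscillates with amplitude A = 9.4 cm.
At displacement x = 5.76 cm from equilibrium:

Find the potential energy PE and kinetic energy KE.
E_total = ½kA² = ½×26.8×(0.094)² = 0.1184 J
PE = ½kx² = ½×26.8×(0.0576)² = 0.04446 J
KE = E_total − PE = 0.07394 J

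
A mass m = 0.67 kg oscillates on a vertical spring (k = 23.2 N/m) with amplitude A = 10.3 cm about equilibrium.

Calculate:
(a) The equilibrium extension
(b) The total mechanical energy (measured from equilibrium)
x_eq = mg/k = 0.67×9.81/23.2 = 0.2833 m = 28.33 cm
E = ½kA² = ½×23.2×(0.103)² = 0.1231 J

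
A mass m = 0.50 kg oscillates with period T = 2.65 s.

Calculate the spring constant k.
T = 2π√(m/k) → k = m(2π/T)² = 0.5×(2π/2.65)² = 2.811 N/m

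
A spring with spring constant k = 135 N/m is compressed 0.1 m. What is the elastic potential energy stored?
PE = ½kx² = ½×135×0.1² = 0.675 J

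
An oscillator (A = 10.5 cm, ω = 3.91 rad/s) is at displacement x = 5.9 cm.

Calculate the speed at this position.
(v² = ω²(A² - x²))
v = ω√(A² − x²) = 3.91×√(0.105² − 0.059²) = 0.3396 m/s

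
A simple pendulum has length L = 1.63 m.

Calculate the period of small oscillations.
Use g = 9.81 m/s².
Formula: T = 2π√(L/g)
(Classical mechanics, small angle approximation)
T = 2π√(L/g) = 2π√(1.63/9.81) = 2.561 s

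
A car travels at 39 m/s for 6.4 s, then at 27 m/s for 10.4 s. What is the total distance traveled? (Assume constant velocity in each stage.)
d₁ = v₁t₁ = 39 × 6.4 = 249.6 m
d₂ = v₂t₂ = 27 × 10.4 = 280.8 m
d_total = 249.6 + 280.8 = 530.4 m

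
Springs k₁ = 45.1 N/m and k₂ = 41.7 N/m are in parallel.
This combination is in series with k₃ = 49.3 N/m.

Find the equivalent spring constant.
k₁₂ = k₁ + k₂ = 86.8 N/m (parallel)
1/k_eq = 1/k₁₂ + 1/k₃ → k_eq = 31.44 N/m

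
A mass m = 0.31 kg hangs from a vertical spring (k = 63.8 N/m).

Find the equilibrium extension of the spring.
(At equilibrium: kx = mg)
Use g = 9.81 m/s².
x_eq = mg/k = 0.31×9.81/63.8 = 0.04767 m = 4.767 cm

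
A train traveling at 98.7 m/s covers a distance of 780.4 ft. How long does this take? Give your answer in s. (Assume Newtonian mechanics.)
t = d/v (with unit conversion) = 2.41 s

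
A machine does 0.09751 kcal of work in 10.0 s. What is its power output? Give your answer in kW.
P = W/t = 408 J / 10 s = 40.8 W = 0.0408 kW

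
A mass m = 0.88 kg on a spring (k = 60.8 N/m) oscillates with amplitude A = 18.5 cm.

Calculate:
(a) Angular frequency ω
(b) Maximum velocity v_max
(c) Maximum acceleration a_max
ω = √(k/m) = √(60.8/0.88) = 8.312 rad/s
v_max = ωA = 8.312×0.185 = 1.538 m/s
a_max = ω²A = 8.312²×0.185 = 12.78 m/s²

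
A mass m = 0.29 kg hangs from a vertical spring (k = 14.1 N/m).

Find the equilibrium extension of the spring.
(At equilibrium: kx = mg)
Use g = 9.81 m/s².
x_eq = mg/k = 0.29×9.81/14.1 = 0.2018 m = 20.18 cm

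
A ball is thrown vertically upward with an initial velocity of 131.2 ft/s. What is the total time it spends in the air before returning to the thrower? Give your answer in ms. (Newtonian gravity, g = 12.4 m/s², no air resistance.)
t_total = 2v₀/g (with unit conversion) = 6450.0 ms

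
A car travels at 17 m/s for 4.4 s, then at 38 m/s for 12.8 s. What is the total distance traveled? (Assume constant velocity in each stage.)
d₁ = v₁t₁ = 17 × 4.4 = 74.8 m
d₂ = v₂t₂ = 38 × 12.8 = 486.4 m
d_total = 74.8 + 486.4 = 561.2 m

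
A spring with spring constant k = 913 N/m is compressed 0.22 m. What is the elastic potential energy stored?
PE = ½kx² = ½×913×0.22² = 22.09 J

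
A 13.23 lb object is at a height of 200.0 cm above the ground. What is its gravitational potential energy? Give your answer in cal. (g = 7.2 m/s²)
PE = mgh = 6.001 kg × 7.2 m/s² × 2 m = 86.41 J = 20.65 cal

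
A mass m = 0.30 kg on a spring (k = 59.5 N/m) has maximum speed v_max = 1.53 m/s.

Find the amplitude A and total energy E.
½mv²_max = ½kA² → A = v_max√(m/k) = 1.53×√(0.3/59.5) = 0.1086 m = 10.86 cm
E = ½mv²_max = ½×0.3×1.53² = 0.3511 J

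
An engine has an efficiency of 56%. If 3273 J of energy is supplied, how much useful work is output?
W_out = η × W_in = 0.56 × 3273 = 1832.9 J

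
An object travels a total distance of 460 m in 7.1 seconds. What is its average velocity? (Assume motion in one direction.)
v_avg = Δd / Δt = 460 / 7.1 = 64.79 m/s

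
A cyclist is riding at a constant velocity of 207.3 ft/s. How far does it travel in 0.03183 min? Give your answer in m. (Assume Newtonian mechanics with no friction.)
d = vt (with unit conversion) = 120.7 m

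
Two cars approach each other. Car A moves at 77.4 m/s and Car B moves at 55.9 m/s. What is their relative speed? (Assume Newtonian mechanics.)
v_rel = v_A + v_B = 77.4 + 55.9 = 133.3 m/s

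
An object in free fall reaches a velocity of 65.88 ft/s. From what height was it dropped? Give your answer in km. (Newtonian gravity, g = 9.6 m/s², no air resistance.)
h = v²/(2g) (with unit conversion) = 0.021 km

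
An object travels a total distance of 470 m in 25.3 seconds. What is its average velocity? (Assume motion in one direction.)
v_avg = Δd / Δt = 470 / 25.3 = 18.58 m/s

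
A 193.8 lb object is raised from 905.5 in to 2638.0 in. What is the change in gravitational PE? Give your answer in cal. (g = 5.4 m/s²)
ΔPE = mg(h₂ − h₁) = 87.91 kg × 5.4 m/s² × (67.01 − 23) m = 2.089e+04 J = 4993.0 cal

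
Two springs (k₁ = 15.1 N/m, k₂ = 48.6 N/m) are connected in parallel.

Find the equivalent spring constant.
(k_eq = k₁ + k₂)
k_eq = k₁ + k₂ = 15.1 + 48.6 = 63.7 N/m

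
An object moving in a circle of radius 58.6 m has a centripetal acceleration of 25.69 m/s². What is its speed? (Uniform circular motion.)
v = √(a_c × r) = √(25.69 × 58.6) = 38.8 m/s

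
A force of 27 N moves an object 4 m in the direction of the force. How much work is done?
W = Fd = 27×4 = 108.0 J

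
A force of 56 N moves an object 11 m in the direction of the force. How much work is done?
W = Fd = 56×11 = 616.0 J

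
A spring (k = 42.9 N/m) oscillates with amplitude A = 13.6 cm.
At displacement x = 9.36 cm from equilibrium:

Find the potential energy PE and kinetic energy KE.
E_total = ½kA² = ½×42.9×(0.136)² = 0.3967 J
PE = ½kx² = ½×42.9×(0.0936)² = 0.1879 J
KE = E_total − PE = 0.2088 J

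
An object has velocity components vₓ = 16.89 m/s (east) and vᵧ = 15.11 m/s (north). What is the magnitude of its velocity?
|v| = √(vₓ² + vᵧ²) = √(16.89² + 15.11²) = √(513.584) = 22.66 m/s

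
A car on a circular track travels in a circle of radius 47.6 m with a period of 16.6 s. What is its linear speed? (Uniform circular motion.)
v = 2πr/T = 2π×47.6/16.6 = 18.02 m/s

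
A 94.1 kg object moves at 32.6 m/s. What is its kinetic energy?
KE = ½mv² = ½×94.1×32.6² = 50002.86 J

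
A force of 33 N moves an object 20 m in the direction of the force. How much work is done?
W = Fd = 33×20 = 660.0 J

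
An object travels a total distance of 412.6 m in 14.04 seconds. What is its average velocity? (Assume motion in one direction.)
v_avg = Δd / Δt = 412.6 / 14.04 = 29.39 m/s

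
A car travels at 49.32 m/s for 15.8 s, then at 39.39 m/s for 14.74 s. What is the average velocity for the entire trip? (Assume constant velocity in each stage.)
d₁ = v₁t₁ = 49.32 × 15.8 = 779.256 m
d₂ = v₂t₂ = 39.39 × 14.74 = 580.609 m
d_total = 1359.86 m, t_total = 30.54 s
v_avg = d_total/t_total = 1359.86/30.54 = 44.53 m/s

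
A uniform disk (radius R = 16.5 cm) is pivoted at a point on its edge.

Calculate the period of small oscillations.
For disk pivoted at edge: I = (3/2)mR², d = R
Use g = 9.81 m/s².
I/m = (3/2)R² = 0.04084 m²; d = R = 0.165 m
T = 2π√((3/2)R²/(gR)) = 2π√(3R/(2g)) = 0.998 s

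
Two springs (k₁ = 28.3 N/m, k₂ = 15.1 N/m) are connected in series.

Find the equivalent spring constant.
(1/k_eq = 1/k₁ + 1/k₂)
1/k_eq = 1/28.3 + 1/15.1 = 0.10156; k_eq = 9.846 N/m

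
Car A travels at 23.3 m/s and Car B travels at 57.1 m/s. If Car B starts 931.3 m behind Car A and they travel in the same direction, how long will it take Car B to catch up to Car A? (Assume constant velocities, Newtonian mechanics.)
Relative speed: v_rel = 57.1 - 23.3 = 33.8 m/s
Time to catch: t = d₀/v_rel = 931.3/33.8 = 27.55 s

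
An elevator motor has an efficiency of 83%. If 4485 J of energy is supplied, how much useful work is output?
W_out = η × W_in = 0.83 × 4485 = 3722.5 J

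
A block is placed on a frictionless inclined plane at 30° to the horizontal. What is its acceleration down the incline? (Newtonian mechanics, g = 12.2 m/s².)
a = g sin(θ) = 12.2 × sin(30°) = 12.2 × 0.5 = 6.1 m/s²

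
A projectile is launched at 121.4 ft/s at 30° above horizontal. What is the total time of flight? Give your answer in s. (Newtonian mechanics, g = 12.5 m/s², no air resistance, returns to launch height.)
T = 2v₀sin(θ)/g (with unit conversion) = 2.96 s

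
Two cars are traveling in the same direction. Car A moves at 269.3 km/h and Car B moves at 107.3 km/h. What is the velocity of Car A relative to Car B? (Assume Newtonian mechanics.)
v_rel = v_A - v_B = 269.3 - 107.3 = 162.0 km/h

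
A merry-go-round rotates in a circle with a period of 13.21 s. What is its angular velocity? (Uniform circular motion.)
ω = 2π/T = 2π/13.21 = 0.4756 rad/s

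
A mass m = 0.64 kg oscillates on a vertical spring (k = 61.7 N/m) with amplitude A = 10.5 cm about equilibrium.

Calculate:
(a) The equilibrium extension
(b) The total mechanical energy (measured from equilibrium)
x_eq = mg/k = 0.64×9.81/61.7 = 0.1018 m = 10.18 cm
E = ½kA² = ½×61.7×(0.105)² = 0.3401 J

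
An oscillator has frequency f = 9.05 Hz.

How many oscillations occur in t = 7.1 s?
n = f×t = 9.05×7.1 = 64.25 oscillations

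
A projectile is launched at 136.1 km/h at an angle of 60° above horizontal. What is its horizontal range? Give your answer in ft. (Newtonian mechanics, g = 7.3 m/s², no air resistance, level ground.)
R = v₀² sin(2θ) / g (with unit conversion) = 556.3 ft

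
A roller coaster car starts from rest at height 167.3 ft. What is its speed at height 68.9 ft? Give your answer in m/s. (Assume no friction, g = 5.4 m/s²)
mgh₁ = ½mv₂² + mgh₂ → v₂ = √(2g(h₁−h₂)) = √(2×5.4×(50.99−21)) = 18 m/s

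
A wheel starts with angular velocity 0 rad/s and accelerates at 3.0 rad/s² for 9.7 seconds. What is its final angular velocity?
ω = ω₀ + αt = 0 + 3.0 × 9.7 = 29.1 rad/s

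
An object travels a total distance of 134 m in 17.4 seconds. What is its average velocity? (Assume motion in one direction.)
v_avg = Δd / Δt = 134 / 17.4 = 7.7 m/s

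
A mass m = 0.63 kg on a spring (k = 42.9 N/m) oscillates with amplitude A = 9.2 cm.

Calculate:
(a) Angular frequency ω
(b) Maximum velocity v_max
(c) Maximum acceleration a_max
ω = √(k/m) = √(42.9/0.63) = 8.252 rad/s
v_max = ωA = 8.252×0.092 = 0.7592 m/s
a_max = ω²A = 8.252²×0.092 = 6.265 m/s²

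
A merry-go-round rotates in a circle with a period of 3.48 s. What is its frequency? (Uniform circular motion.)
f = 1/T = 1/3.48 = 0.2874 Hz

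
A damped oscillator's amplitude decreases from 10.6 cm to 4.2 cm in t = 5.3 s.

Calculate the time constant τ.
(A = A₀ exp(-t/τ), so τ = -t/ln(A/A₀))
A/A₀ = 4.2/10.6 = 0.3962; ln(A/A₀) = -0.9258
τ = −t/ln(A/A₀) = −5.3/-0.9258 = 5.725 s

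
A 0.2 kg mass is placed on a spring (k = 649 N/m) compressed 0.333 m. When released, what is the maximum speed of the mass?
½kx² = ½mv² → v = x√(k/m) = 0.333×√(649/0.2) = 18.97 m/s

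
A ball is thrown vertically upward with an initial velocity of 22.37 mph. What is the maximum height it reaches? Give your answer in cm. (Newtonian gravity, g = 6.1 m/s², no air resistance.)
h_max = v₀²/(2g) (with unit conversion) = 819.7 cm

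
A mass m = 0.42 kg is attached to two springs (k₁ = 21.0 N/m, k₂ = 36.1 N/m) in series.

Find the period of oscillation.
k_eq = k₁k₂/(k₁+k₂) = 13.28 N/m
T = 2π√(m/k_eq) = 2π√(0.42/13.28) = 1.118 s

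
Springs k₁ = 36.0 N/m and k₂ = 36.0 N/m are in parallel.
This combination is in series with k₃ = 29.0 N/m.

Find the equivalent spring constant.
k₁₂ = k₁ + k₂ = 72 N/m (parallel)
1/k_eq = 1/k₁₂ + 1/k₃ → k_eq = 20.67 N/m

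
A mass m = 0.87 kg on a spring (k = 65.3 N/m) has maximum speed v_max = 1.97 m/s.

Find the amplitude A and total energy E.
½mv²_max = ½kA² → A = v_max√(m/k) = 1.97×√(0.87/65.3) = 0.2274 m = 22.74 cm
E = ½mv²_max = ½×0.87×1.97² = 1.688 J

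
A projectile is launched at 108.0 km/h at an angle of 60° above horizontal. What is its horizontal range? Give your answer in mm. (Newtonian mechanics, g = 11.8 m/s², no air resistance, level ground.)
R = v₀² sin(2θ) / g (with unit conversion) = 66050.0 mm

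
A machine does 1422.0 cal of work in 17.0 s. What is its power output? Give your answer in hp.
P = W/t = 5950 J / 17 s = 350 W = 0.4693 hp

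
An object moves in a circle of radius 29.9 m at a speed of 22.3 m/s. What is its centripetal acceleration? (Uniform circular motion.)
a_c = v²/r = 22.3²/29.9 = 497.29/29.9 = 16.63 m/s²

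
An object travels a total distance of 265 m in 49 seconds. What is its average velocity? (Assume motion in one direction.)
v_avg = Δd / Δt = 265 / 49 = 5.41 m/s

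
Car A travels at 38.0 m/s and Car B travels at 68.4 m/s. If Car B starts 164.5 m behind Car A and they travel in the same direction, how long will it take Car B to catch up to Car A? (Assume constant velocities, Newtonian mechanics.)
Relative speed: v_rel = 68.4 - 38.0 = 30.4 m/s
Time to catch: t = d₀/v_rel = 164.5/30.4 = 5.41 s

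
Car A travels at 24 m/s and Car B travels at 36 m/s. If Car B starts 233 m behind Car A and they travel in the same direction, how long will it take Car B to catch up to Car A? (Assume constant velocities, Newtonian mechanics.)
Relative speed: v_rel = 36 - 24 = 12 m/s
Time to catch: t = d₀/v_rel = 233/12 = 19.42 s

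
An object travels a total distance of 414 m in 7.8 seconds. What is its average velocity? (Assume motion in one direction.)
v_avg = Δd / Δt = 414 / 7.8 = 53.08 m/s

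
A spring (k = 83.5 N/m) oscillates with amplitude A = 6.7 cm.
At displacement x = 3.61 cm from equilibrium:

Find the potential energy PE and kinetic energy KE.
E_total = ½kA² = ½×83.5×(0.067)² = 0.1874 J
PE = ½kx² = ½×83.5×(0.0361)² = 0.05441 J
KE = E_total − PE = 0.133 J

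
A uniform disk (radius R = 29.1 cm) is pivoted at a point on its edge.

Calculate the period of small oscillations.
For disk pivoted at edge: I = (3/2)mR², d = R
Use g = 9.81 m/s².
I/m = (3/2)R² = 0.127 m²; d = R = 0.291 m
T = 2π√((3/2)R²/(gR)) = 2π√(3R/(2g)) = 1.325 s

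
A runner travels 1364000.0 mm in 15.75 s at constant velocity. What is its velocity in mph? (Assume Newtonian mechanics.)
v = d/t (with unit conversion) = 193.7 mph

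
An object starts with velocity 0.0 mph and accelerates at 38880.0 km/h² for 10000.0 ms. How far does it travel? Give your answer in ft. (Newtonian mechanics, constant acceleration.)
d = v₀t + ½at² (with unit conversion) = 492.1 ft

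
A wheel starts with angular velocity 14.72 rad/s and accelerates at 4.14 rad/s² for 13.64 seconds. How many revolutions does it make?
θ = ω₀t + ½αt² = 14.72×13.64 + ½×4.14×13.64² = 585.9 rad
Revolutions = θ/(2π) = 585.9/(2π) = 93.25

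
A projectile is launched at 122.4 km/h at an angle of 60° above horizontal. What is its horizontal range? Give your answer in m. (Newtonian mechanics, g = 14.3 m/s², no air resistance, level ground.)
R = v₀² sin(2θ) / g (with unit conversion) = 70.01 m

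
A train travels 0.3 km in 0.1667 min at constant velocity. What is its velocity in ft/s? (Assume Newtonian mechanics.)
v = d/t (with unit conversion) = 98.41 ft/s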